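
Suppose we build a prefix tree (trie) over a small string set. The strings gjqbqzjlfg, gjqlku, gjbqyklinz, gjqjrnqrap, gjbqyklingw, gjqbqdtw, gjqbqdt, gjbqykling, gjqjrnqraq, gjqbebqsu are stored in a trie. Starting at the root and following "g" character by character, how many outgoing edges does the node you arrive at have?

1

The children of the "g" node are the distinct next characters among strings starting with "g".
Distinct next characters after "g": j.
That node has 1 child edge.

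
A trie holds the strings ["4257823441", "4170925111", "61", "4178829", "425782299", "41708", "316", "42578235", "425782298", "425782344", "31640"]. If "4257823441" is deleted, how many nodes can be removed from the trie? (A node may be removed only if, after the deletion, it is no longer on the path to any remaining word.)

1

Walk "4257823441" from the leaf back toward the root, removing each node that no remaining word uses.
The suffix "1" (1 node) is used only by "4257823441"; "425782344" is itself a stored word, so pruning stops there.
Nodes removed: 1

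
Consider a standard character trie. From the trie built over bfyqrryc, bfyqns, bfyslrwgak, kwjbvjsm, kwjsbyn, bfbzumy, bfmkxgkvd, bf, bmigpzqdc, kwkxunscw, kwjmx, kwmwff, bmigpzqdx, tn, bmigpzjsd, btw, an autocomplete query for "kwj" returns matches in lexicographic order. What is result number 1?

kwjbvjsm

DFS of the "kwj" subtree visits, in order: "kwjbvjsm", "kwjmx", "kwjsbyn"
Position 1: kwjbvjsm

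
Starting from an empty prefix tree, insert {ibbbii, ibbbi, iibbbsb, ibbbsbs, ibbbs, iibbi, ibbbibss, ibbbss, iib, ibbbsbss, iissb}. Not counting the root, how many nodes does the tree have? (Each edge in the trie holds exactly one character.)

Count nodes per top-level branch (shared prefixes stored once):
  'i'-branch (ibbbi, ibbbibss, ibbbii, ibbbs, ibbbsbs, ibbbsbss, ibbbss, iib, iibbbsb, iibbi, iissb): 24 nodes
Sum: 24

24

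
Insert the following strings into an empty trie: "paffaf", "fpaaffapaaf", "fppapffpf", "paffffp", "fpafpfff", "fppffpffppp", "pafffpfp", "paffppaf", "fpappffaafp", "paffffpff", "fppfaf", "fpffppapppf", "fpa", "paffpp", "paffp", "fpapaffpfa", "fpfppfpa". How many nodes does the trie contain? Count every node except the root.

Trace insertions, counting only characters that open a new branch:
  "paffaf" → 6 new (p, a, f, f, a, f)
  "fpaaffapaaf" → 11 new (f, p, a, a, f, f, a, p, a, a, f)
  "fppapffpf" → prefix "fp" already present; 7 new (p, a, p, f, f, p, f)
  "paffffp" → prefix "paff" already present; 3 new (f, f, p)
  "fpafpfff" → prefix "fpa" already present; 5 new (f, p, f, f, f)
  "fppffpffppp" → prefix "fpp" already present; 8 new (f, f, p, f, f, p, p, p)
  "pafffpfp" → prefix "pafff" already present; 3 new (p, f, p)
  "paffppaf" → prefix "paff" already present; 4 new (p, p, a, f)
  "fpappffaafp" → prefix "fpa" already present; 8 new (p, p, f, f, a, a, f, p)
  "paffffpff" → prefix "paffffp" already present; 2 new (f, f)
  "fppfaf" → prefix "fppf" already present; 2 new (a, f)
  "fpffppapppf" → prefix "fp" already present; 9 new (f, f, p, p, a, p, p, p, f)
  "fpa" → prefix "fpa" already present; 0 new (none)
  "paffpp" → prefix "paffpp" already present; 0 new (none)
  "paffp" → prefix "paffp" already present; 0 new (none)
  "fpapaffpfa" → prefix "fpap" already present; 6 new (a, f, f, p, f, a)
  "fpfppfpa" → prefix "fpf" already present; 5 new (p, p, f, p, a)
Total nodes = 6 + 11 + 7 + 3 + 5 + 8 + 3 + 4 + 8 + 2 + 2 + 9 + 0 + 0 + 0 + 6 + 5 = 79

79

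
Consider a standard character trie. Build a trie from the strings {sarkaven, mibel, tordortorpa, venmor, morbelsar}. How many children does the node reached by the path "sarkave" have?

1

Walk "sarkave" from the root, arriving at one node.
Characters that immediately follow "sarkave" among the stored strings: {n}.
That node has 1 child edge.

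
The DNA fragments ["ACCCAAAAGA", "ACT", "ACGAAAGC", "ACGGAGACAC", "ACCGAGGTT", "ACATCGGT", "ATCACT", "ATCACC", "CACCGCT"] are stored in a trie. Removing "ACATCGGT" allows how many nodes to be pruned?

6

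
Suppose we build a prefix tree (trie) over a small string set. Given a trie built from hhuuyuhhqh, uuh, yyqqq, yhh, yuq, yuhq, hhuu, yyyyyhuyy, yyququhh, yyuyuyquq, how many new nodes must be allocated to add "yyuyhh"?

Walking "yyuyhh" from the root, the first 4 characters ("yyuy") follow existing edges; "h" is the first miss.
New nodes needed: |"yyuyhh"| − 4 = 6 − 4 = 2.

2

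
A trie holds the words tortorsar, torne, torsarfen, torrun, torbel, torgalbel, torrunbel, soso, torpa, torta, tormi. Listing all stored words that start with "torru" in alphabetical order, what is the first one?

torrun

Words with prefix "torru", in lexicographic order: "torrun", "torrunbel"
Position 1: torrun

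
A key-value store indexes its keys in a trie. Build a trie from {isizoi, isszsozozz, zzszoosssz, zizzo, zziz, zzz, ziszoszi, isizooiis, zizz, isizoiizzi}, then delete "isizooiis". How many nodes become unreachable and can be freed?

After clearing the end-marker at "isizooiis", prune upward until reaching a node still needed by another word.
The suffix "oiis" (4 nodes) is used only by "isizooiis"; the node for "isizo" still has the child "i", so pruning stops there.
Nodes removed: 4

4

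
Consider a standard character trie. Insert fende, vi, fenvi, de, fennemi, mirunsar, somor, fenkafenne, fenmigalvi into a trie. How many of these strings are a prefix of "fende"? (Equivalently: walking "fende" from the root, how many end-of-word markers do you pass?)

1

Check each prefix of "fende" against the stored set — each match is an end-marker on the path.
Prefixes of the query that are stored words: "fende"
Count: 1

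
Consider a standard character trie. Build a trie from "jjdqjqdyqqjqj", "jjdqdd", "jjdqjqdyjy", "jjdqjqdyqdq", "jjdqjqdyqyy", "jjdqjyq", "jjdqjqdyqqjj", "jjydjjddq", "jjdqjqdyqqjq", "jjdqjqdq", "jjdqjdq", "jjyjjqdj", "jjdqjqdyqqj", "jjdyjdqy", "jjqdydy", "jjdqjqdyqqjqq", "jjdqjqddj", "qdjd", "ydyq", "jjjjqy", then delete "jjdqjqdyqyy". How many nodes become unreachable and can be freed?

Walk "jjdqjqdyqyy" from the leaf back toward the root, removing each node that no remaining word uses.
The suffix "yy" (2 nodes) is used only by "jjdqjqdyqyy"; the node for "jjdqjqdyq" still has the child "q", so pruning stops there.
Nodes removed: 2

2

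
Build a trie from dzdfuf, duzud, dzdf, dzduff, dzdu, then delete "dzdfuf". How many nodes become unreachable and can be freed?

Walk "dzdfuf" from the leaf back toward the root, removing each node that no remaining word uses.
The suffix "uf" (2 nodes) is used only by "dzdfuf"; "dzdf" is itself a stored word, so pruning stops there.
Nodes removed: 2

2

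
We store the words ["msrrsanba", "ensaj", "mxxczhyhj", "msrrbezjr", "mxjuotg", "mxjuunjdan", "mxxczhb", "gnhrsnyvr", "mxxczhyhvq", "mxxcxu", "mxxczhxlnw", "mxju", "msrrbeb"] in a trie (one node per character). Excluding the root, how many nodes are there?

Trace insertions, counting only characters that open a new branch:
  "msrrsanba" → 9 new (m, s, r, r, s, a, n, b, a)
  "ensaj" → 5 new (e, n, s, a, j)
  "mxxczhyhj" → prefix "m" already present; 8 new (x, x, c, z, h, y, h, j)
  "msrrbezjr" → prefix "msrr" already present; 5 new (b, e, z, j, r)
  "mxjuotg" → prefix "mx" already present; 5 new (j, u, o, t, g)
  "mxjuunjdan" → prefix "mxju" already present; 6 new (u, n, j, d, a, n)
  "mxxczhb" → prefix "mxxczh" already present; 1 new (b)
  "gnhrsnyvr" → 9 new (g, n, h, r, s, n, y, v, r)
  "mxxczhyhvq" → prefix "mxxczhyh" already present; 2 new (v, q)
  "mxxcxu" → prefix "mxxc" already present; 2 new (x, u)
  "mxxczhxlnw" → prefix "mxxczh" already present; 4 new (x, l, n, w)
  "mxju" → prefix "mxju" already present; 0 new (none)
  "msrrbeb" → prefix "msrrbe" already present; 1 new (b)
Total nodes = 9 + 5 + 8 + 5 + 5 + 6 + 1 + 9 + 2 + 2 + 4 + 0 + 1 = 57

57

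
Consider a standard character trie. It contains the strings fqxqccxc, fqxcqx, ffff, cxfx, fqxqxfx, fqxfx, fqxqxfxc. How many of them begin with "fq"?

Filter for entries beginning with "fq":
Matches: "fqxcqx", "fqxfx", "fqxqccxc", "fqxqxfx", "fqxqxfxc"
Count: 5

5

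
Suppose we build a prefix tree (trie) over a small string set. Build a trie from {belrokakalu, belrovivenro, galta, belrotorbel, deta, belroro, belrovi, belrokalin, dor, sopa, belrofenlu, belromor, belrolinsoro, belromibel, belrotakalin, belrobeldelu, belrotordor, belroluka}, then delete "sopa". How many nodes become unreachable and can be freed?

After clearing the end-marker at "sopa", prune upward until reaching a node still needed by another word.
No other word shares any prefix with "sopa", so all 4 of its nodes go.
Nodes removed: 4

4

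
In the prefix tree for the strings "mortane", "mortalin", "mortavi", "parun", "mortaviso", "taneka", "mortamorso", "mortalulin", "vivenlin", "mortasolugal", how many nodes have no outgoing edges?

9

A leaf is a node with no children — equivalently, the end of a word that is not a proper prefix of any other stored word.
Those words: "mortalin", "mortalulin", "mortamorso", "mortane", "mortasolugal", "mortaviso", "parun", "taneka", "vivenlin"
Leaf count: 9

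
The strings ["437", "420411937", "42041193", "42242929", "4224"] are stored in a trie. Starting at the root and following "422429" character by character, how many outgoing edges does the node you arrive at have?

The children of the "422429" node are the distinct next characters among strings starting with "422429".
Characters that immediately follow "422429" among the stored strings: {2}.
That node has 1 child edge.

1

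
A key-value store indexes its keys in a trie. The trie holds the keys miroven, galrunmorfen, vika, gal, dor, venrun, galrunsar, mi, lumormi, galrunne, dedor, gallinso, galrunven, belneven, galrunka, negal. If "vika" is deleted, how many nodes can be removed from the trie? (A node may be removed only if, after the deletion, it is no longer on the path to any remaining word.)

Walk "vika" from the leaf back toward the root, removing each node that no remaining word uses.
The suffix "ika" (3 nodes) is used only by "vika"; the node for "v" still has the child "e", so pruning stops there.
Nodes removed: 3

3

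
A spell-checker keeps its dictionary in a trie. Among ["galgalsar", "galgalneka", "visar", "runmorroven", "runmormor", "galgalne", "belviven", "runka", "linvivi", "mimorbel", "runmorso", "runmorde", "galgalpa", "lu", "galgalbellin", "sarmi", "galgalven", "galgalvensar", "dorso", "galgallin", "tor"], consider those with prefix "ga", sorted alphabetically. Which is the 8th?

galgalvensar

Words with prefix "ga", in lexicographic order: "galgalbellin", "galgallin", "galgalne", "galgalneka", "galgalpa", "galgalsar", "galgalven", "galgalvensar"
The 8th is galgalvensar.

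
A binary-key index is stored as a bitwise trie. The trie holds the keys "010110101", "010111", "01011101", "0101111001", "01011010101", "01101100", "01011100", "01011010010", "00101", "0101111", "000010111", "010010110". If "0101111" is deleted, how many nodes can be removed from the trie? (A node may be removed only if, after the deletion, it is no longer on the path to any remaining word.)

Walk "0101111" from the leaf back toward the root, removing each node that no remaining word uses.
Every node on "0101111" is still needed (e.g. by "0101111001"), so nothing is freed.
Nodes removed: 0

0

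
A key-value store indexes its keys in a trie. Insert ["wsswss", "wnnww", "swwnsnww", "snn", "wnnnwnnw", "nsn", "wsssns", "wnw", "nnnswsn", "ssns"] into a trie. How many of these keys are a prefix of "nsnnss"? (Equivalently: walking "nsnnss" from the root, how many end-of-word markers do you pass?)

Traverse "nsnnss" character by character; count nodes along the way that are marked as word ends.
Prefixes of the query that are stored words: "nsn"
Count: 1

1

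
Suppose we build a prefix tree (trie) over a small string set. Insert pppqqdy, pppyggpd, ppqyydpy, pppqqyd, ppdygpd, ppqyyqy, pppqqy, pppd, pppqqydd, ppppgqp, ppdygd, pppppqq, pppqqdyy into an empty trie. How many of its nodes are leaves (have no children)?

10

Leaves are exactly the stored words that no other stored word extends.
Those words: "ppdygd", "ppdygpd", "pppd", "ppppgqp", "pppppqq", "pppqqdyy", "pppqqydd", "pppyggpd", "ppqyydpy", "ppqyyqy"
Leaf count: 10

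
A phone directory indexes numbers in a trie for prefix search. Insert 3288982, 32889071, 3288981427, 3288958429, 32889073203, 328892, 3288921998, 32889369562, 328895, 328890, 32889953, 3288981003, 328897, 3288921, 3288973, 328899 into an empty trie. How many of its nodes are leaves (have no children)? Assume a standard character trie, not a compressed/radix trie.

Leaves are exactly the stored words that no other stored word extends.
Those words: "32889071", "32889073203", "3288921998", "32889369562", "3288958429", "3288973", "3288981003", "3288981427", "3288982", "32889953"
Leaf count: 10

10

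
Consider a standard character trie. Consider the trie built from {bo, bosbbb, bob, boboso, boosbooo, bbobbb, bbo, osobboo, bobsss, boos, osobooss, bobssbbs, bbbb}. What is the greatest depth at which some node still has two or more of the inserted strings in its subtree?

5

Equivalently: take the maximum, over all pairs, of their longest common prefix length.
e.g. "bobssbbs" and "bobsss" share the prefix "bobss" of length 5; no pair shares a longer one.
Longest shared-prefix length: 5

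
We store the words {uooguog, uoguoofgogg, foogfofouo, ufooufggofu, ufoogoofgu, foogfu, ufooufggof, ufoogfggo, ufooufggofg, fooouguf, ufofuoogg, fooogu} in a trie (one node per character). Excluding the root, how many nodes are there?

61

For each word, the new-node count is its length minus the longest prefix already in the trie:
  "uooguog" → 7 new (u, o, o, g, u, o, g)
  "uoguoofgogg" → prefix "uo" already present; 9 new (g, u, o, o, f, g, o, g, g)
  "foogfofouo" → 10 new (f, o, o, g, f, o, f, o, u, o)
  "ufooufggofu" → prefix "u" already present; 10 new (f, o, o, u, f, g, g, o, f, u)
  "ufoogoofgu" → prefix "ufoo" already present; 6 new (g, o, o, f, g, u)
  "foogfu" → prefix "foogf" already present; 1 new (u)
  "ufooufggof" → prefix "ufooufggof" already present; 0 new (none)
  "ufoogfggo" → prefix "ufoog" already present; 4 new (f, g, g, o)
  "ufooufggofg" → prefix "ufooufggof" already present; 1 new (g)
  "fooouguf" → prefix "foo" already present; 5 new (o, u, g, u, f)
  "ufofuoogg" → prefix "ufo" already present; 6 new (f, u, o, o, g, g)
  "fooogu" → prefix "fooo" already present; 2 new (g, u)
Total nodes = 7 + 9 + 10 + 10 + 6 + 1 + 0 + 4 + 1 + 5 + 6 + 2 = 61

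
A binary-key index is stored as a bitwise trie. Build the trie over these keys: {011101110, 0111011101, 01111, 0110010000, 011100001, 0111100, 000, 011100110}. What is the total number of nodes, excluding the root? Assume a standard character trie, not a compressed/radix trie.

29

Count nodes per top-level branch (shared prefixes stored once):
  '0'-branch (000, 0110010000, 011100001, 011100110, 011101110, 0111011101, 01111, 0111100): 29 nodes
Sum: 29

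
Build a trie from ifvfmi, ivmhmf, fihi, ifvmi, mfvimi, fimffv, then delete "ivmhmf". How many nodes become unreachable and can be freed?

Walk "ivmhmf" from the leaf back toward the root, removing each node that no remaining word uses.
The suffix "vmhmf" (5 nodes) is used only by "ivmhmf"; the node for "i" still has the child "f", so pruning stops there.
Nodes removed: 5

5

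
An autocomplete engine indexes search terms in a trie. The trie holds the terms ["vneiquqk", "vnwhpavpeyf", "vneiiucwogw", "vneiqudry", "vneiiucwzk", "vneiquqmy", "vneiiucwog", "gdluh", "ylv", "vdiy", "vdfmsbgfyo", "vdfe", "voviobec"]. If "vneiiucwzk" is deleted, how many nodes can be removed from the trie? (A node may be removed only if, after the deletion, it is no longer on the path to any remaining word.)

After clearing the end-marker at "vneiiucwzk", prune upward until reaching a node still needed by another word.
The suffix "zk" (2 nodes) is used only by "vneiiucwzk"; the node for "vneiiucw" still has the child "o", so pruning stops there.
Nodes removed: 2

2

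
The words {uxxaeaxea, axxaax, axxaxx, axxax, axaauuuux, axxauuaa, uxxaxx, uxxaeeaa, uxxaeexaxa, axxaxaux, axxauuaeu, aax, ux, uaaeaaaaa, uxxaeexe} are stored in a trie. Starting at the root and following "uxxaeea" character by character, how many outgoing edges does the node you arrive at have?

Walk "uxxaeea" from the root, arriving at one node.
Distinct next characters after "uxxaeea": a.
That node has 1 child edge.

1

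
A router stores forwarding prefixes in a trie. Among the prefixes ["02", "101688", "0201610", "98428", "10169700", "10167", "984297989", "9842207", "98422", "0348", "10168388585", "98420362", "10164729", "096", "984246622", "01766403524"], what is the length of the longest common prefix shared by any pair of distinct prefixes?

5

Look for the deepest trie node that still has at least two words in its subtree.
e.g. "10168388585" and "101688" share the prefix "10168" of length 5; no pair shares a longer one.
Longest shared-prefix length: 5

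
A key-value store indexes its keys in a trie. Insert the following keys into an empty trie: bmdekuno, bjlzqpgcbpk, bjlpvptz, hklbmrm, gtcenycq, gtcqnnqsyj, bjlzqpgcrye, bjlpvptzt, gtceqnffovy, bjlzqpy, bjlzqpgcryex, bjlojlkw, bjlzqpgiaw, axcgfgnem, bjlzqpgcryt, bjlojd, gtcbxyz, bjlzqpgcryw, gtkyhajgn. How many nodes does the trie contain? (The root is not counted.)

89

Count nodes per top-level branch (shared prefixes stored once):
  'a'-branch (axcgfgnem): 9 nodes
  'b'-branch (bjlojd, bjlojlkw, bjlpvptz, bjlpvptzt, bjlzqpgcbpk, bjlzqpgcrye, bjlzqpgcryex, bjlzqpgcryt, bjlzqpgcryw, bjlzqpgiaw, bjlzqpy, bmdekuno): 40 nodes
  'g'-branch (gtcbxyz, gtcenycq, gtceqnffovy, gtcqnnqsyj, gtkyhajgn): 33 nodes
  'h'-branch (hklbmrm): 7 nodes
Sum: 89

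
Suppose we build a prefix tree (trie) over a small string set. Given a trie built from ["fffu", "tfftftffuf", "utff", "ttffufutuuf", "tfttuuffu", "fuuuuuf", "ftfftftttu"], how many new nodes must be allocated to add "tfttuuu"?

The longest prefix of "tfttuuu" already in the trie is "tfttuu" (length 6).
Each of the 1 remaining characters creates one node.

1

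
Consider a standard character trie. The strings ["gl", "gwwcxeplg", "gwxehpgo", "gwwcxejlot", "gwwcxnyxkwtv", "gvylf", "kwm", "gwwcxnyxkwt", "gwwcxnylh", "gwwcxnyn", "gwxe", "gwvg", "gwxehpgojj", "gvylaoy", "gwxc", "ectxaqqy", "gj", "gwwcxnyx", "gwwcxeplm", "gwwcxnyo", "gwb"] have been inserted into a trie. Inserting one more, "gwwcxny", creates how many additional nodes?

0

Every character of "gwwcxny" already lies on an existing path (it is a prefix of some stored word).
No new nodes are needed: 0.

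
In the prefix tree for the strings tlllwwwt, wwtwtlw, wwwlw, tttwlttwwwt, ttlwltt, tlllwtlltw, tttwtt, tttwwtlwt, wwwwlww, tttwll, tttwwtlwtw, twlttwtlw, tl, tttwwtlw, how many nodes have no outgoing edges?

11

Leaves are exactly the stored words that no other stored word extends.
Those words: "tlllwtlltw", "tlllwwwt", "ttlwltt", "tttwll", "tttwlttwwwt", "tttwtt", "tttwwtlwtw", "twlttwtlw", "wwtwtlw", "wwwlw", "wwwwlww"
Leaf count: 11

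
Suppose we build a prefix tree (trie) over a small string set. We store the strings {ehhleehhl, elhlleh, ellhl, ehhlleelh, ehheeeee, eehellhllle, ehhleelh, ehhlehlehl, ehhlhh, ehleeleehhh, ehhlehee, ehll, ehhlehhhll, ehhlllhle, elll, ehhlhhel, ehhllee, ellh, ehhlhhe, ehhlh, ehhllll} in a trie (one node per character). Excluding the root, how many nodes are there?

71

For each word, the new-node count is its length minus the longest prefix already in the trie:
  "ehhleehhl" → 9 new (e, h, h, l, e, e, h, h, l)
  "elhlleh" → prefix "e" already present; 6 new (l, h, l, l, e, h)
  "ellhl" → prefix "el" already present; 3 new (l, h, l)
  "ehhlleelh" → prefix "ehhl" already present; 5 new (l, e, e, l, h)
  "ehheeeee" → prefix "ehh" already present; 5 new (e, e, e, e, e)
  "eehellhllle" → prefix "e" already present; 10 new (e, h, e, l, l, h, l, l, l, e)
  "ehhleelh" → prefix "ehhlee" already present; 2 new (l, h)
  "ehhlehlehl" → prefix "ehhle" already present; 5 new (h, l, e, h, l)
  "ehhlhh" → prefix "ehhl" already present; 2 new (h, h)
  "ehleeleehhh" → prefix "eh" already present; 9 new (l, e, e, l, e, e, h, h, h)
  "ehhlehee" → prefix "ehhleh" already present; 2 new (e, e)
  "ehll" → prefix "ehl" already present; 1 new (l)
  "ehhlehhhll" → prefix "ehhleh" already present; 4 new (h, h, l, l)
  "ehhlllhle" → prefix "ehhll" already present; 4 new (l, h, l, e)
  "elll" → prefix "ell" already present; 1 new (l)
  "ehhlhhel" → prefix "ehhlhh" already present; 2 new (e, l)
  "ehhllee" → prefix "ehhllee" already present; 0 new (none)
  "ellh" → prefix "ellh" already present; 0 new (none)
  "ehhlhhe" → prefix "ehhlhhe" already present; 0 new (none)
  "ehhlh" → prefix "ehhlh" already present; 0 new (none)
  "ehhllll" → prefix "ehhlll" already present; 1 new (l)
Total nodes = 9 + 6 + 3 + 5 + 5 + 10 + 2 + 5 + 2 + 9 + 2 + 1 + 4 + 4 + 1 + 2 + 0 + 0 + 0 + 0 + 1 = 71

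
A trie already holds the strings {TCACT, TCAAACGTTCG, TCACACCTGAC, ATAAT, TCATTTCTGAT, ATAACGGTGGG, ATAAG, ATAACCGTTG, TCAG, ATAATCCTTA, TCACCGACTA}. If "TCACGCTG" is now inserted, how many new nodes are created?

4

The longest prefix of "TCACGCTG" already in the trie is "TCAC" (length 4).
Each of the 4 remaining characters creates one node.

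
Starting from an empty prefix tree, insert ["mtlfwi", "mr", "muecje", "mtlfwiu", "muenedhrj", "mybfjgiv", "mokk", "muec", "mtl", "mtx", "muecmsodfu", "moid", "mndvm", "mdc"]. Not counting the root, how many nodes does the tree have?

Count nodes per top-level branch (shared prefixes stored once):
  'm'-branch (mdc, mndvm, moid, mokk, mr, mtl, mtlfwi, mtlfwiu, mtx, muec, muecje, muecmsodfu, muenedhrj, mybfjgiv): 44 nodes
Sum: 44

44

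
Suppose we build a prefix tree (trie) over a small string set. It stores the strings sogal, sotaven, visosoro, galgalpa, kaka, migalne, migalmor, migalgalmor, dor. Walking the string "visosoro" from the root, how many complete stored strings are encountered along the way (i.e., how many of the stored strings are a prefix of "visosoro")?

1

Walk "visosoro" from the root; an end-of-word marker is hit whenever a stored word is a prefix of "visosoro".
Prefixes of the query that are stored words: "visosoro"
Count: 1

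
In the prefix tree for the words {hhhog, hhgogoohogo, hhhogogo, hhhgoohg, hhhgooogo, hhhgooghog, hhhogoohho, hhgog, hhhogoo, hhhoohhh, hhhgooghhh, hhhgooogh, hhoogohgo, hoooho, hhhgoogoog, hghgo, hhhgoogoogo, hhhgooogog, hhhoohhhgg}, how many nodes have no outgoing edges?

A leaf is a node with no children — equivalently, the end of a word that is not a proper prefix of any other stored word.
Those words: "hghgo", "hhgogoohogo", "hhhgooghhh", "hhhgooghog", "hhhgoogoogo", "hhhgoohg", "hhhgooogh", "hhhgooogog", "hhhogogo", "hhhogoohho", "hhhoohhhgg", "hhoogohgo", "hoooho"
Leaf count: 13

13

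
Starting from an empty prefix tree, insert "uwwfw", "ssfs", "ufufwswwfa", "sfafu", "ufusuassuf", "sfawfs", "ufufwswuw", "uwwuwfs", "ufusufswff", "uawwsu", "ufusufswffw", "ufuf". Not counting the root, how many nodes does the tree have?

For each word, the new-node count is its length minus the longest prefix already in the trie:
  "uwwfw" → 5 new (u, w, w, f, w)
  "ssfs" → 4 new (s, s, f, s)
  "ufufwswwfa" → prefix "u" already present; 9 new (f, u, f, w, s, w, w, f, a)
  "sfafu" → prefix "s" already present; 4 new (f, a, f, u)
  "ufusuassuf" → prefix "ufu" already present; 7 new (s, u, a, s, s, u, f)
  "sfawfs" → prefix "sfa" already present; 3 new (w, f, s)
  "ufufwswuw" → prefix "ufufwsw" already present; 2 new (u, w)
  "uwwuwfs" → prefix "uww" already present; 4 new (u, w, f, s)
  "ufusufswff" → prefix "ufusu" already present; 5 new (f, s, w, f, f)
  "uawwsu" → prefix "u" already present; 5 new (a, w, w, s, u)
  "ufusufswffw" → prefix "ufusufswff" already present; 1 new (w)
  "ufuf" → prefix "ufuf" already present; 0 new (none)
Total nodes = 5 + 4 + 9 + 4 + 7 + 3 + 2 + 4 + 5 + 5 + 1 + 0 = 49

49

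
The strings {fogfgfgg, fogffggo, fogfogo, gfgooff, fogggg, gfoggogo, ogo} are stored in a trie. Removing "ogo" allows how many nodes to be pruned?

3

After clearing the end-marker at "ogo", prune upward until reaching a node still needed by another word.
No other word shares any prefix with "ogo", so all 3 of its nodes go.
Nodes removed: 3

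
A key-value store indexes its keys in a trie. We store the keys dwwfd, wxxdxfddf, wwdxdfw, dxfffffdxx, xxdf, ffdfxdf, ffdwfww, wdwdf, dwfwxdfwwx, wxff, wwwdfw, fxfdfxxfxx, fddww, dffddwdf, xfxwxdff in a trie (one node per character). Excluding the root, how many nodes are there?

For each word, the new-node count is its length minus the longest prefix already in the trie:
  "dwwfd" → 5 new (d, w, w, f, d)
  "wxxdxfddf" → 9 new (w, x, x, d, x, f, d, d, f)
  "wwdxdfw" → prefix "w" already present; 6 new (w, d, x, d, f, w)
  "dxfffffdxx" → prefix "d" already present; 9 new (x, f, f, f, f, f, d, x, x)
  "xxdf" → 4 new (x, x, d, f)
  "ffdfxdf" → 7 new (f, f, d, f, x, d, f)
  "ffdwfww" → prefix "ffd" already present; 4 new (w, f, w, w)
  "wdwdf" → prefix "w" already present; 4 new (d, w, d, f)
  "dwfwxdfwwx" → prefix "dw" already present; 8 new (f, w, x, d, f, w, w, x)
  "wxff" → prefix "wx" already present; 2 new (f, f)
  "wwwdfw" → prefix "ww" already present; 4 new (w, d, f, w)
  "fxfdfxxfxx" → prefix "f" already present; 9 new (x, f, d, f, x, x, f, x, x)
  "fddww" → prefix "f" already present; 4 new (d, d, w, w)
  "dffddwdf" → prefix "d" already present; 7 new (f, f, d, d, w, d, f)
  "xfxwxdff" → prefix "x" already present; 7 new (f, x, w, x, d, f, f)
Total nodes = 5 + 9 + 6 + 9 + 4 + 7 + 4 + 4 + 8 + 2 + 4 + 9 + 4 + 7 + 7 = 89

89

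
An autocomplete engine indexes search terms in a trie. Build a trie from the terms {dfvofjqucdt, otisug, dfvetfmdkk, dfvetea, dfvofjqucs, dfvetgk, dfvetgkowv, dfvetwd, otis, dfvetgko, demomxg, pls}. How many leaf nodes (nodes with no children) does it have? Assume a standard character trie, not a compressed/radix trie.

Leaves are exactly the stored words that no other stored word extends.
Those words: "demomxg", "dfvetea", "dfvetfmdkk", "dfvetgkowv", "dfvetwd", "dfvofjqucdt", "dfvofjqucs", "otisug", "pls"
Leaf count: 9

9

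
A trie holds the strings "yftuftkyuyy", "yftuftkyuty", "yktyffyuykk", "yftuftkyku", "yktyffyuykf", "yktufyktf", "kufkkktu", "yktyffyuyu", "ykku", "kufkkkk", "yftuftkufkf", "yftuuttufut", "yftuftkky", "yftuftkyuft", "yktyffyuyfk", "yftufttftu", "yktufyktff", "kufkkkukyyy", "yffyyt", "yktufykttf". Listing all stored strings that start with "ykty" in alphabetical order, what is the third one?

yktyffyuykk

Filter for "ykty…" and sort: "yktyffyuyfk", "yktyffyuykf", "yktyffyuykk", "yktyffyuyu"
The 3rd is yktyffyuykk.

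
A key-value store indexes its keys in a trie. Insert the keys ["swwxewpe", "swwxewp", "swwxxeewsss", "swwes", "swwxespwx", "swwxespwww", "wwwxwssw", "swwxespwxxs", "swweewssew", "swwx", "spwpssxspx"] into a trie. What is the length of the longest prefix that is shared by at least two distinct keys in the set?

Equivalently: take the maximum, over all pairs, of their longest common prefix length.
"swwxespwx" and "swwxespwxxs" agree on "swwxespwx" (9 characters) before diverging; nothing deeper is shared.
Longest shared-prefix length: 9

9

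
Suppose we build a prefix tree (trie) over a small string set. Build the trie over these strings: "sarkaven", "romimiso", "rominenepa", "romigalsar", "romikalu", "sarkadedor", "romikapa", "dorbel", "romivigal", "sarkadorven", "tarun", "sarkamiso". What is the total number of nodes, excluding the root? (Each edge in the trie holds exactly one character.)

64

Count nodes per top-level branch (shared prefixes stored once):
  'd'-branch (dorbel): 6 nodes
  'r'-branch (romigalsar, romikalu, romikapa, romimiso, rominenepa, romivigal): 31 nodes
  's'-branch (sarkadedor, sarkadorven, sarkamiso, sarkaven): 22 nodes
  't'-branch (tarun): 5 nodes
Sum: 64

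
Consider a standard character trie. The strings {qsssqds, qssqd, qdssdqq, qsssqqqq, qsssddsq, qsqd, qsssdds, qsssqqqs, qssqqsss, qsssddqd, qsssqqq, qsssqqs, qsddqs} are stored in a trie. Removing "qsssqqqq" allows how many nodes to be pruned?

Walk "qsssqqqq" from the leaf back toward the root, removing each node that no remaining word uses.
The suffix "q" (1 node) is used only by "qsssqqqq"; the node for "qsssqqq" still has the child "s", so pruning stops there.
Nodes removed: 1

1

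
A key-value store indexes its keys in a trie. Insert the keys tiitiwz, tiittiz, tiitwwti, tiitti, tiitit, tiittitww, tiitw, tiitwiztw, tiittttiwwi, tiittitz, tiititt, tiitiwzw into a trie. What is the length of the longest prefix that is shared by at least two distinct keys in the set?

7

Equivalently: take the maximum, over all pairs, of their longest common prefix length.
e.g. "tiitiwz" and "tiitiwzw" share the prefix "tiitiwz" of length 7; no pair shares a longer one.
Longest shared-prefix length: 7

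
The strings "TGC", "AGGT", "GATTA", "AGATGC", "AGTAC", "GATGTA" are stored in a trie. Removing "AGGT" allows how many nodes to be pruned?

A node on "AGGT"'s path can go only if nothing else ends at it or branches off below it.
The suffix "GT" (2 nodes) is used only by "AGGT"; the node for "AG" still has the child "A", so pruning stops there.
Nodes removed: 2

2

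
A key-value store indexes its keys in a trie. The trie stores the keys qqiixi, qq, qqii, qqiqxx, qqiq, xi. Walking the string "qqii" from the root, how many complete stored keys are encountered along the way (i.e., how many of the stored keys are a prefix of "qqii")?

Walk "qqii" from the root; an end-of-word marker is hit whenever a stored word is a prefix of "qqii".
Prefixes of the query that are stored words: "qq", "qqii"
Count: 2

2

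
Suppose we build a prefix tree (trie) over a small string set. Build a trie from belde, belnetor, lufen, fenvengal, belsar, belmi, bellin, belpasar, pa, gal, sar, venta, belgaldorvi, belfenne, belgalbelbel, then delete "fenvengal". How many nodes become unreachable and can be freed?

A node on "fenvengal"'s path can go only if nothing else ends at it or branches off below it.
No other word shares any prefix with "fenvengal", so all 9 of its nodes go.
Nodes removed: 9

9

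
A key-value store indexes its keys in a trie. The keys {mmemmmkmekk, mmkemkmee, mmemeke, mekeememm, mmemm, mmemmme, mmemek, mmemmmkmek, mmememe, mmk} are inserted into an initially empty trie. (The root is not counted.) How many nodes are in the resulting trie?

Trace insertions, counting only characters that open a new branch:
  "mmemmmkmekk" → 11 new (m, m, e, m, m, m, k, m, e, k, k)
  "mmkemkmee" → prefix "mm" already present; 7 new (k, e, m, k, m, e, e)
  "mmemeke" → prefix "mmem" already present; 3 new (e, k, e)
  "mekeememm" → prefix "m" already present; 8 new (e, k, e, e, m, e, m, m)
  "mmemm" → prefix "mmemm" already present; 0 new (none)
  "mmemmme" → prefix "mmemmm" already present; 1 new (e)
  "mmemek" → prefix "mmemek" already present; 0 new (none)
  "mmemmmkmek" → prefix "mmemmmkmek" already present; 0 new (none)
  "mmememe" → prefix "mmeme" already present; 2 new (m, e)
  "mmk" → prefix "mmk" already present; 0 new (none)
Total nodes = 11 + 7 + 3 + 8 + 0 + 1 + 0 + 0 + 2 + 0 = 32

32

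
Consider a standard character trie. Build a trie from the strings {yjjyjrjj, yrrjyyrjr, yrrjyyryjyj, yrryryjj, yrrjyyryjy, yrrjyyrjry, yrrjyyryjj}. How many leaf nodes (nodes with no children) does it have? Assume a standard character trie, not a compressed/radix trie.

A leaf is a node with no children — equivalently, the end of a word that is not a proper prefix of any other stored word.
Those words: "yjjyjrjj", "yrrjyyrjry", "yrrjyyryjj", "yrrjyyryjyj", "yrryryjj"
Leaf count: 5

5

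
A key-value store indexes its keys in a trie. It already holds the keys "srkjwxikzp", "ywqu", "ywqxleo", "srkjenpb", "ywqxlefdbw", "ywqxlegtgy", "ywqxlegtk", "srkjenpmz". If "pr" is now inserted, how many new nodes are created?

Nothing in the trie begins with "p"; the whole of "pr" is new.
2 − 0 = 2 new nodes.

2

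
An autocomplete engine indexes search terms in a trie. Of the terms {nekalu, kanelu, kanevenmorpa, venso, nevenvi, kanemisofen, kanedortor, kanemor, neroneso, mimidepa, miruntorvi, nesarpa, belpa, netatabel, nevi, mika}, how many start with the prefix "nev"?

Traverse to the node for "nev", then collect every word in that subtree.
Matches: "nevenvi", "nevi"
Count: 2

2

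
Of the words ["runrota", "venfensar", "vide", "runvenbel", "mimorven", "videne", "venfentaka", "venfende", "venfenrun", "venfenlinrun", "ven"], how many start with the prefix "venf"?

Filter for entries beginning with "venf":
Matches: "venfende", "venfenlinrun", "venfenrun", "venfensar", "venfentaka"
Count: 5

5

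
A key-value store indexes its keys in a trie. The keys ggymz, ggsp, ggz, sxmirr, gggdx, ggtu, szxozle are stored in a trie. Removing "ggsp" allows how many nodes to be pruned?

After clearing the end-marker at "ggsp", prune upward until reaching a node still needed by another word.
The suffix "sp" (2 nodes) is used only by "ggsp"; the node for "gg" still has the child "y", so pruning stops there.
Nodes removed: 2

2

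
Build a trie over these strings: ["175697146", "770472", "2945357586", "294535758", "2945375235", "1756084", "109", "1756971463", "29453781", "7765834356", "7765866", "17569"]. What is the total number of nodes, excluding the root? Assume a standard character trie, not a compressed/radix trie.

Insert word by word; a character creates a node only if that edge doesn't already exist:
  "175697146" → 9 new (1, 7, 5, 6, 9, 7, 1, 4, 6)
  "770472" → 6 new (7, 7, 0, 4, 7, 2)
  "2945357586" → 10 new (2, 9, 4, 5, 3, 5, 7, 5, 8, 6)
  "294535758" → prefix "294535758" already present; 0 new (none)
  "2945375235" → prefix "29453" already present; 5 new (7, 5, 2, 3, 5)
  "1756084" → prefix "1756" already present; 3 new (0, 8, 4)
  "109" → prefix "1" already present; 2 new (0, 9)
  "1756971463" → prefix "175697146" already present; 1 new (3)
  "29453781" → prefix "294537" already present; 2 new (8, 1)
  "7765834356" → prefix "77" already present; 8 new (6, 5, 8, 3, 4, 3, 5, 6)
  "7765866" → prefix "77658" already present; 2 new (6, 6)
  "17569" → prefix "17569" already present; 0 new (none)
Total nodes = 9 + 6 + 10 + 0 + 5 + 3 + 2 + 1 + 2 + 8 + 2 + 0 = 48

48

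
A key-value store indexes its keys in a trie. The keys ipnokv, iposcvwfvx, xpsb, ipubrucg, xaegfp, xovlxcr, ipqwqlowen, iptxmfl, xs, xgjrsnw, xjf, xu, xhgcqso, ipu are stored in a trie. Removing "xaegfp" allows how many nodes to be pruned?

5

After clearing the end-marker at "xaegfp", prune upward until reaching a node still needed by another word.
The suffix "aegfp" (5 nodes) is used only by "xaegfp"; the node for "x" still has the child "p", so pruning stops there.
Nodes removed: 5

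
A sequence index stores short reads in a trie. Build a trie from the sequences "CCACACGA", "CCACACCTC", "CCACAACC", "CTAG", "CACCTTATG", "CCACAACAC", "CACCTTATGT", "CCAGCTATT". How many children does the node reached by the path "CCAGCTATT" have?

0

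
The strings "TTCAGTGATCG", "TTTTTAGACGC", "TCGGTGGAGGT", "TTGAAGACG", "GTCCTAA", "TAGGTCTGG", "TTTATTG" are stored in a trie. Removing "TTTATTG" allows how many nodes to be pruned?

Walk "TTTATTG" from the leaf back toward the root, removing each node that no remaining word uses.
The suffix "ATTG" (4 nodes) is used only by "TTTATTG"; the node for "TTT" still has the child "T", so pruning stops there.
Nodes removed: 4

4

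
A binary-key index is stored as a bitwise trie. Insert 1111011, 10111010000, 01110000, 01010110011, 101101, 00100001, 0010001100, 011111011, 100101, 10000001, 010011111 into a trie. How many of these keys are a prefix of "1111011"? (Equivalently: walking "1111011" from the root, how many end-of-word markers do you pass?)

Traverse "1111011" character by character; count nodes along the way that are marked as word ends.
Prefixes of the query that are stored words: "1111011"
Count: 1

1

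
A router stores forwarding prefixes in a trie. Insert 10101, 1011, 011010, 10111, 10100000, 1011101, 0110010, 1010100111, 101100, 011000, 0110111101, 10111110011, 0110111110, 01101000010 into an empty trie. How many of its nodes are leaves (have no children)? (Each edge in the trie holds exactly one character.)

Leaves are exactly the stored words that no other stored word extends.
Those words: "011000", "0110010", "01101000010", "0110111101", "0110111110", "10100000", "1010100111", "101100", "1011101", "10111110011"
Leaf count: 10

10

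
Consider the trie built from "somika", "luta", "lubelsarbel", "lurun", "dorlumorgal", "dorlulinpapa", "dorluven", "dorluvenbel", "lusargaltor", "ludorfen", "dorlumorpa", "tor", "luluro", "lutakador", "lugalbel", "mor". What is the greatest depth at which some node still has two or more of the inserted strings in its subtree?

8

Look for the deepest trie node that still has at least two words in its subtree.
e.g. "dorlumorgal" and "dorlumorpa" share the prefix "dorlumor" of length 8; no pair shares a longer one.
Longest shared-prefix length: 8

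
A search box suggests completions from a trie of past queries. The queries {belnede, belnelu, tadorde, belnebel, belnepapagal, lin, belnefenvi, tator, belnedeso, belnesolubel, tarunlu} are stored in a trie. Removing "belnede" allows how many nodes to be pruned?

After clearing the end-marker at "belnede", prune upward until reaching a node still needed by another word.
Every node on "belnede" is still needed (e.g. by "belnedeso"), so nothing is freed.
Nodes removed: 0

0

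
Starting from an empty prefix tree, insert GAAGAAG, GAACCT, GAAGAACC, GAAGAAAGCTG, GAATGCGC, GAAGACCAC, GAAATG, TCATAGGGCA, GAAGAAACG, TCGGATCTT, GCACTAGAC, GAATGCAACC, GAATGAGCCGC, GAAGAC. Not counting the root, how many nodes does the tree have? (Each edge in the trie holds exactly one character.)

Trace insertions, counting only characters that open a new branch:
  "GAAGAAG" → 7 new (G, A, A, G, A, A, G)
  "GAACCT" → prefix "GAA" already present; 3 new (C, C, T)
  "GAAGAACC" → prefix "GAAGAA" already present; 2 new (C, C)
  "GAAGAAAGCTG" → prefix "GAAGAA" already present; 5 new (A, G, C, T, G)
  "GAATGCGC" → prefix "GAA" already present; 5 new (T, G, C, G, C)
  "GAAGACCAC" → prefix "GAAGA" already present; 4 new (C, C, A, C)
  "GAAATG" → prefix "GAA" already present; 3 new (A, T, G)
  "TCATAGGGCA" → 10 new (T, C, A, T, A, G, G, G, C, A)
  "GAAGAAACG" → prefix "GAAGAAA" already present; 2 new (C, G)
  "TCGGATCTT" → prefix "TC" already present; 7 new (G, G, A, T, C, T, T)
  "GCACTAGAC" → prefix "G" already present; 8 new (C, A, C, T, A, G, A, C)
  "GAATGCAACC" → prefix "GAATGC" already present; 4 new (A, A, C, C)
  "GAATGAGCCGC" → prefix "GAATG" already present; 6 new (A, G, C, C, G, C)
  "GAAGAC" → prefix "GAAGAC" already present; 0 new (none)
Total nodes = 7 + 3 + 2 + 5 + 5 + 4 + 3 + 10 + 2 + 7 + 8 + 4 + 6 + 0 = 66

66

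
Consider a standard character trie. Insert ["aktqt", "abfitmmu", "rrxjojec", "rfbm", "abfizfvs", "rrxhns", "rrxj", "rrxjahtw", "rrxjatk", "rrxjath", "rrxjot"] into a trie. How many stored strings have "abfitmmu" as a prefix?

Walk to "abfitmmu"; the words in its subtree are exactly those with that prefix.
Matches: "abfitmmu"
Count: 1

1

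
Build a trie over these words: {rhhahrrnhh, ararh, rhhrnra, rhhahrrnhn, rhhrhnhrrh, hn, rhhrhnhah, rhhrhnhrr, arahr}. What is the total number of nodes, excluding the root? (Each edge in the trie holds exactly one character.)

32

Count nodes per top-level branch (shared prefixes stored once):
  'a'-branch (arahr, ararh): 7 nodes
  'h'-branch (hn): 2 nodes
  'r'-branch (rhhahrrnhh, rhhahrrnhn, rhhrhnhah, rhhrhnhrr, rhhrhnhrrh, rhhrnra): 23 nodes
Sum: 32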